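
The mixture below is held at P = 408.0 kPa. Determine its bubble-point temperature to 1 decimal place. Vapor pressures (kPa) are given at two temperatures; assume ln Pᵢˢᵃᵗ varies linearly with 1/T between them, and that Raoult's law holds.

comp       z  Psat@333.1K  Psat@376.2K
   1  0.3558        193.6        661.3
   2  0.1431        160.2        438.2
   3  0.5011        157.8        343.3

T = 369.6 K

Bubble-point temperature: ΣzᵢPᵢˢᵃᵗ(T) = P. Interpolate ln Pᵢˢᵃᵗ = aᵢ + bᵢ/T.
  T = 333.1 K: ΣzᵢPᵢˢᵃᵗ = 170.88 kPa
  T = 376.2 K: ΣzᵢPᵢˢᵃᵗ = 470.02 kPa
  T = 354.6 K: ΣzᵢPᵢˢᵃᵗ = 290.32 kPa
  T = 365.4 K: ΣzᵢPᵢˢᵃᵗ = 371.59 kPa
  T = 370.8 K: ΣzᵢPᵢˢᵃᵗ = 418.52 kPa
  T = 368.1 K: ΣzᵢPᵢˢᵃᵗ = 394.50 kPa
Interpolating between 368.1 K and 370.8 K gives T ≈ 369.6 K.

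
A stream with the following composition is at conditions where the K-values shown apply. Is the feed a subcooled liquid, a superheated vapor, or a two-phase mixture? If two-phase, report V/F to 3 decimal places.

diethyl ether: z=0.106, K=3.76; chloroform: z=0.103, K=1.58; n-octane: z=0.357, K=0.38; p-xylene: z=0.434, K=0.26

subcooled liquid

ΣzᵢKᵢ = 0.810; Σzᵢ/Kᵢ = 2.702.
Since ΣzᵢKᵢ < 1 the mixture is below its bubble point — single liquid phase.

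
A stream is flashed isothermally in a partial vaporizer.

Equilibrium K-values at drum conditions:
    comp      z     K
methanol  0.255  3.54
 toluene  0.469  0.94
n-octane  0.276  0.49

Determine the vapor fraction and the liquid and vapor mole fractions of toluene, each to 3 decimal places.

ψ = 0.661, x_toluene = 0.488, y_toluene = 0.459

Material balance + equilibrium reduce to Σ zᵢ(Kᵢ−1)/(1+ψ(Kᵢ−1)) = 0.
Feasibility: ΣzᵢKᵢ = 1.479, Σzᵢ/Kᵢ = 1.134 — both > 1, two phases present.
Newton–Raphson from ψ = 0.5:
  ψ = 0.500: g = 0.0674, g' = -0.450 → ψ = 0.650
  ψ = 0.650: g = 0.0046, g' = -0.397 → ψ = 0.661
Converged at ψ = 0.661.
Compositions from xᵢ = zᵢ/(1+ψ(Kᵢ−1)), yᵢ = Kᵢxᵢ:
  methanol: x = 0.095, y = 0.337
  toluene: x = 0.488, y = 0.459
  n-octane: x = 0.416, y = 0.204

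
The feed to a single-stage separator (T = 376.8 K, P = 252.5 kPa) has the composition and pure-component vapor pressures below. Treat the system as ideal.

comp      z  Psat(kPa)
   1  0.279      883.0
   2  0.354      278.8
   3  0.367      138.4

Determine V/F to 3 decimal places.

Raoult's law: Kᵢ = Pᵢˢᵃᵗ/P = Pᵢˢᵃᵗ/252.5.
  K_1 = 883.0/252.5 = 3.49703, K_2 = 278.8/252.5 = 1.10416, K_3 = 138.4/252.5 = 0.54812
Rachford–Rice: g(V/F) = Σ zᵢ(Kᵢ−1)/(1+V/F(Kᵢ−1)) = 0.
Check two-phase: ΣzᵢKᵢ = 1.568 > 1 and Σzᵢ/Kᵢ = 1.070 > 1, so g(0) = 0.568 > 0 and g(1) = -0.070 < 0.
Iterate (Newton) starting at V/F = 0.37:
  V/F = 0.370: g = 0.1985, g' = -0.582 → V/F = 0.711
  V/F = 0.711: g = 0.0409, g' = -0.392 → V/F = 0.816
  V/F = 0.816: g = 0.0008, g' = -0.380 → V/F = 0.818
Converged at V/F = 0.818.

V/F = 0.818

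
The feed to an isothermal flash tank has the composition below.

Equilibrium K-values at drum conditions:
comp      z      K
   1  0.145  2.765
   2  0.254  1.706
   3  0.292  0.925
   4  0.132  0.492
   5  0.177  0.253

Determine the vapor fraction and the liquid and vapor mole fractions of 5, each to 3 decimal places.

Material balance + equilibrium reduce to Σ zᵢ(Kᵢ−1)/(1+ψ(Kᵢ−1)) = 0.
Feasibility: ΣzᵢKᵢ = 1.214, Σzᵢ/Kᵢ = 1.485 — both > 1, two phases present.
Iterate (Newton) starting at ψ = 0.5:
  ψ = 0.500: g = -0.0552, g' = -0.511 → ψ = 0.392
  ψ = 0.392: g = -0.0016, g' = -0.488 → ψ = 0.389
Converged at ψ = 0.389.
Compositions from xᵢ = zᵢ/(1+ψ(Kᵢ−1)), yᵢ = Kᵢxᵢ:
  1: x = 0.086, y = 0.238
  2: x = 0.199, y = 0.340
  3: x = 0.301, y = 0.278
  4: x = 0.164, y = 0.081
  5: x = 0.249, y = 0.063

ψ = 0.389, x_5 = 0.249, y_5 = 0.063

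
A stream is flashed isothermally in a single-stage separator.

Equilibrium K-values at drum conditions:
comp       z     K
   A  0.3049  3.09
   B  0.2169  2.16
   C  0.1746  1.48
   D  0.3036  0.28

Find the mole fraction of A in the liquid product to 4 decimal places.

Let ψ = V/F and solve Σ zᵢ(Kᵢ−1)/(1+ψ(Kᵢ−1)) = 0.
g(0) = ΣzᵢKᵢ − 1 = 0.7541 and g(1) = 1 − Σzᵢ/Kᵢ = -0.4013, so a root lies in (0, 1).
Iterate (Newton) starting at ψ = 0.59:
  ψ = 0.5900: g = 0.12002, g' = -0.8701 → ψ = 0.7279
  ψ = 0.7279: g = -0.00809, g' = -1.0124 → ψ = 0.7200
  ψ = 0.7200: g = -0.00005, g' = -0.9997 → ψ = 0.7199
Converged at ψ = 0.7199.
Compositions from xᵢ = zᵢ/(1+ψ(Kᵢ−1)), yᵢ = Kᵢxᵢ:
  A: x = 0.1217, y = 0.3762
  B: x = 0.1182, y = 0.2553
  C: x = 0.1298, y = 0.1920
  D: x = 0.6303, y = 0.1765

x_A = 0.1217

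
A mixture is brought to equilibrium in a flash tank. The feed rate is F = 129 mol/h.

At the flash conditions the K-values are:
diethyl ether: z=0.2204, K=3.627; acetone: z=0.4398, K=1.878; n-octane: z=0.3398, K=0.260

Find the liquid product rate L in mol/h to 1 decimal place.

L = 48.3 mol/h

Material balance + equilibrium reduce to Σ zᵢ(Kᵢ−1)/(1+V/F(Kᵢ−1)) = 0.
Check two-phase: ΣzᵢKᵢ = 1.7137 > 1 and Σzᵢ/Kᵢ = 1.6019 > 1, so g(0) = 0.7137 > 0 and g(1) = -0.6019 < 0.
Newton–Raphson from V/F = 0.5:
  V/F = 0.5000: g = 0.11948, g' = -0.9167 → V/F = 0.6303
  V/F = 0.6303: g = -0.00470, g' = -1.0098 → V/F = 0.6257
Converged at V/F = 0.6257.
Then V = V/F·F = 0.6257·129 = 80.7 mol/h and L = F − V = 48.3 mol/h.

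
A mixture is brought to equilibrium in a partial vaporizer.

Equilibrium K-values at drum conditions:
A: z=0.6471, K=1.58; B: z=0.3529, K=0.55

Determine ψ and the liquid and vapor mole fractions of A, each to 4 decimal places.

Material balance + equilibrium reduce to Σ zᵢ(Kᵢ−1)/(1+ψ(Kᵢ−1)) = 0.
Feasibility: ΣzᵢKᵢ = 1.2165, Σzᵢ/Kᵢ = 1.0512 — both > 1, two phases present.
Binary case is linear: z₁(K₁−1)(1+ψ(K₂−1)) + z₂(K₂−1)(1+ψ(K₁−1)) = 0
⇒ ψ = [z₁(K₁−1)+z₂(K₂−1)] / [−(K₁−1)(K₂−1)] = 0.21651/0.26100 = 0.8296
Compositions from xᵢ = zᵢ/(1+ψ(Kᵢ−1)), yᵢ = Kᵢxᵢ:
  A: x = 0.4369, y = 0.6903
  B: x = 0.5631, y = 0.3097

ψ = 0.8296, x_A = 0.4369, y_A = 0.6903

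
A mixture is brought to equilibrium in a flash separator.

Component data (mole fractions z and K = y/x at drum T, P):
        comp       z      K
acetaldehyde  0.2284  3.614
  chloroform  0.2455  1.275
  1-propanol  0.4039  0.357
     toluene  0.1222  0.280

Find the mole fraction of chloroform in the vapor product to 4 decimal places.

Rachford–Rice: g(β) = Σ zᵢ(Kᵢ−1)/(1+β(Kᵢ−1)) = 0.
Feasibility: ΣzᵢKᵢ = 1.3169, Σzᵢ/Kᵢ = 1.8235 — both > 1, two phases present.
Iterate (Newton) starting at β = 0.38:
  β = 0.3800: g = -0.10416, g' = -0.8205 → β = 0.2531
  β = 0.2531: g = 0.00470, g' = -0.9145 → β = 0.2582
Converged at β = 0.2582.
Compositions from xᵢ = zᵢ/(1+β(Kᵢ−1)), yᵢ = Kᵢxᵢ:
  acetaldehyde: x = 0.1364, y = 0.4928
  chloroform: x = 0.2292, y = 0.2923
  1-propanol: x = 0.4843, y = 0.1729
  toluene: x = 0.1501, y = 0.0420

y_chloroform = 0.2923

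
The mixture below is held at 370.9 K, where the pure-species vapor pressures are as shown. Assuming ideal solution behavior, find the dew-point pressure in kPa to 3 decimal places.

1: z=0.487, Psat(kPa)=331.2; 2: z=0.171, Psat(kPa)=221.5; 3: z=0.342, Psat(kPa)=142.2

Pdew = 215.170 kPa

At the dew point ψ → 1, so Σzᵢ/Kᵢ = 1 with Kᵢ = Pᵢˢᵃᵗ/P ⇒ 1/P = Σzᵢ/Pᵢˢᵃᵗ.
1/P = 0.487/331.2 + 0.171/221.5 + 0.342/142.2 = 0.004647 ⇒ P = 215.170 kPa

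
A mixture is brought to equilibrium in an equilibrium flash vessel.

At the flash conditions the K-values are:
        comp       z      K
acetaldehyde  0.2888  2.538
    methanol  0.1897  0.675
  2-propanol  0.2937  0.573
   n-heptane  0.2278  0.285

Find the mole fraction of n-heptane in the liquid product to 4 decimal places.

x_n-heptane = 0.2493

Iterate (Newton) starting at V/F = 0.41:
  V/F = 0.4100: g = -0.18118, g' = -0.5954 → V/F = 0.1057
  V/F = 0.1057: g = 0.01069, g' = -0.7220 → V/F = 0.1205
  V/F = 0.1205: g = 0.00011, g' = -0.7069 → V/F = 0.1207
Converged at V/F = 0.1207.
Compositions from xᵢ = zᵢ/(1+V/F(Kᵢ−1)), yᵢ = Kᵢxᵢ:
  acetaldehyde: x = 0.2436, y = 0.6182
  methanol: x = 0.1974, y = 0.1333
  2-propanol: x = 0.3097, y = 0.1774
  n-heptane: x = 0.2493, y = 0.0711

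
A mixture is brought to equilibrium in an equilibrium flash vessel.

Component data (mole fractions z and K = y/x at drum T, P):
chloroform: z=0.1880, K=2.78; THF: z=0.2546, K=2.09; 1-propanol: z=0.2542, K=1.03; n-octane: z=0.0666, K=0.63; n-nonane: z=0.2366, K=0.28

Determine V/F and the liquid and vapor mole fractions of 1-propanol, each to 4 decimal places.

V/F = 0.6085, x_1-propanol = 0.2496, y_1-propanol = 0.2571

Newton iteration, V/F⁰ = 0.67:
  V/F = 0.6700: g = -0.04140, g' = -0.6991 → V/F = 0.6108
  V/F = 0.6108: g = -0.00149, g' = -0.6520 → V/F = 0.6085
Converged at V/F = 0.6085.
Compositions from xᵢ = zᵢ/(1+V/F(Kᵢ−1)), yᵢ = Kᵢxᵢ:
  chloroform: x = 0.0902, y = 0.2509
  THF: x = 0.1531, y = 0.3199
  1-propanol: x = 0.2496, y = 0.2571
  n-octane: x = 0.0860, y = 0.0541
  n-nonane: x = 0.4211, y = 0.1179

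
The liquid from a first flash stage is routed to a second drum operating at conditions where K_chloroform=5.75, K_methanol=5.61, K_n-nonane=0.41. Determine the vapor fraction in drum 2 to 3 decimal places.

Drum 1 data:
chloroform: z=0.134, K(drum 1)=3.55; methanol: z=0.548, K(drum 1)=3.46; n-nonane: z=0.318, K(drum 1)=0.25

V/F (drum 2) = 0.228

Drum 1:
Newton iteration, ψ₁⁰ = 0.5:
  ψ₁ = 0.500: g = 0.3731, g' = -1.293 → ψ₁ = 0.789
  ψ₁ = 0.789: g = -0.0116, g' = -1.551 → ψ₁ = 0.781
Converged at ψ₁ = 0.781.
Drum-1 compositions:
  chloroform: x = 0.045, y = 0.159
  methanol: x = 0.188, y = 0.649
  n-nonane: x = 0.768, y = 0.192
Drum-2 feed = drum-1 liquid: z₂ = (0.0448, 0.1876, 0.7676).
Drum 2:
Material balance + equilibrium reduce to Σ zᵢ(Kᵢ−1)/(1+ψ₂(Kᵢ−1)) = 0.
Feasibility: ΣzᵢKᵢ = 1.625, Σzᵢ/Kᵢ = 1.913 — both > 1, two phases present.
Newton iteration, ψ₂⁰ = 0.41:
  ψ₂ = 0.410: g = -0.2260, g' = -1.059 → ψ₂ = 0.197
  ψ₂ = 0.197: g = 0.0515, g' = -1.710 → ψ₂ = 0.227
  ψ₂ = 0.227: g = 0.0026, g' = -1.544 → ψ₂ = 0.228
Converged at ψ₂ = 0.228.
  chloroform: x = 0.021, y = 0.124
  methanol: x = 0.091, y = 0.513
  n-nonane: x = 0.887, y = 0.364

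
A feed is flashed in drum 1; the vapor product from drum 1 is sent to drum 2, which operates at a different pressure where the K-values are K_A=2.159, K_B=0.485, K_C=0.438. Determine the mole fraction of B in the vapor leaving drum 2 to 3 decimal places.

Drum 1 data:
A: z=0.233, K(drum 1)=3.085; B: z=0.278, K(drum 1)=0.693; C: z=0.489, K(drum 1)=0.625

Drum 1:
Material balance + equilibrium reduce to Σ zᵢ(Kᵢ−1)/(1+ψ₁(Kᵢ−1)) = 0.
Feasibility: ΣzᵢKᵢ = 1.217, Σzᵢ/Kᵢ = 1.259 — both > 1, two phases present.
Newton–Raphson from ψ₁ = 0.5:
  ψ₁ = 0.500: g = -0.0887, g' = -0.384 → ψ₁ = 0.269
  ψ₁ = 0.269: g = 0.0144, g' = -0.532 → ψ₁ = 0.296
  ψ₁ = 0.296: g = 0.0004, g' = -0.506 → ψ₁ = 0.297
Converged at ψ₁ = 0.297.
Drum-1 compositions:
  A: x = 0.144, y = 0.444
  B: x = 0.306, y = 0.212
  C: x = 0.550, y = 0.344
Drum-2 feed = drum-1 vapor: z₂ = (0.4442, 0.2119, 0.3439).
Drum 2:
Let ψ₂ = V/F and solve Σ zᵢ(Kᵢ−1)/(1+ψ₂(Kᵢ−1)) = 0.
Feasibility: ΣzᵢKᵢ = 1.212, Σzᵢ/Kᵢ = 1.428 — both > 1, two phases present.
Newton iteration, ψ₂⁰ = 0.52:
  ψ₂ = 0.520: g = -0.1009, g' = -0.554 → ψ₂ = 0.338
  ψ₂ = 0.338: g = -0.0007, g' = -0.556 → ψ₂ = 0.337
Converged at ψ₂ = 0.337.
  A: x = 0.320, y = 0.690
  B: x = 0.256, y = 0.124
  C: x = 0.424, y = 0.186

y_B (drum 2) = 0.124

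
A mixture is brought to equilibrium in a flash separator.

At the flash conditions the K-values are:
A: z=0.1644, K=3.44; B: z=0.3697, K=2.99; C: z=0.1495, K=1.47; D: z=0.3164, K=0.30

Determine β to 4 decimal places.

Let β = V/F and solve Σ zᵢ(Kᵢ−1)/(1+β(Kᵢ−1)) = 0.
Feasibility: ΣzᵢKᵢ = 1.9856, Σzᵢ/Kᵢ = 1.3278 — both > 1, two phases present.
Newton–Raphson from β = 0.5:
  β = 0.5000: g = 0.26562, g' = -0.9550 → β = 0.7781
  β = 0.7781: g = -0.00791, g' = -1.1075 → β = 0.7710
  β = 0.7710: g = -0.00004, g' = -1.0953 → β = 0.7709
Converged at β = 0.7709.

β = 0.7709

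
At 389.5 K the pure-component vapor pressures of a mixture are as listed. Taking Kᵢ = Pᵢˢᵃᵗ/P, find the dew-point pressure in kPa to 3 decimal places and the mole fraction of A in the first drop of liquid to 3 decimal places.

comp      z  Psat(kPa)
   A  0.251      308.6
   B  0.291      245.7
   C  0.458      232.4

At the dew point ψ → 1, so Σzᵢ/Kᵢ = 1 with Kᵢ = Pᵢˢᵃᵗ/P ⇒ 1/P = Σzᵢ/Pᵢˢᵃᵗ.
1/P = 0.251/308.6 + 0.291/245.7 + 0.458/232.4 = 0.003968 ⇒ P = 251.987 kPa
xᵢ = zᵢP/Pᵢˢᵃᵗ ⇒ x_A = 0.251·251.987/308.6 = 0.205

Pdew = 251.987 kPa, x_A = 0.205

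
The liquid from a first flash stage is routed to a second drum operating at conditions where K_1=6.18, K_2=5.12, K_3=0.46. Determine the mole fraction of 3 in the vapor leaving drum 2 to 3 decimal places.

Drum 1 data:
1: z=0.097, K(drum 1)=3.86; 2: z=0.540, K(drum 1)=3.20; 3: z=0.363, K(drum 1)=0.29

y_3 (drum 2) = 0.408

Drum 1:
Newton iteration, ψ₁⁰ = 0.63:
  ψ₁ = 0.630: g = 0.1306, g' = -1.159 → ψ₁ = 0.743
  ψ₁ = 0.743: g = -0.0054, g' = -1.277 → ψ₁ = 0.738
Converged at ψ₁ = 0.738.
Drum-1 compositions:
  1: x = 0.031, y = 0.120
  2: x = 0.206, y = 0.658
  3: x = 0.763, y = 0.221
Drum-2 feed = drum-1 liquid: z₂ = (0.0312, 0.2057, 0.7631).
Drum 2:
Newton iteration, ψ₂⁰ = 0.5:
  ψ₂ = 0.500: g = -0.2425, g' = -0.855 → ψ₂ = 0.217
  ψ₂ = 0.217: g = 0.0575, g' = -1.447 → ψ₂ = 0.256
  ψ₂ = 0.256: g = 0.0035, g' = -1.280 → ψ₂ = 0.259
Converged at ψ₂ = 0.259.
  1: x = 0.013, y = 0.082
  2: x = 0.100, y = 0.510
  3: x = 0.887, y = 0.408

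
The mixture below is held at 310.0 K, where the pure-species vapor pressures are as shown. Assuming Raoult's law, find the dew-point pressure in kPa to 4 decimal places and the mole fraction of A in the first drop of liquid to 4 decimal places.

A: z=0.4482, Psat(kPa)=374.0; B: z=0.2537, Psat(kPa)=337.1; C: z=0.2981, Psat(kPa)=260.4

Pdew = 323.0216 kPa, x_A = 0.3871

At the dew point ψ → 1, so Σzᵢ/Kᵢ = 1 with Kᵢ = Pᵢˢᵃᵗ/P ⇒ 1/P = Σzᵢ/Pᵢˢᵃᵗ.
1/P = 0.4482/374.0 + 0.2537/337.1 + 0.2981/260.4 = 0.0030958 ⇒ P = 323.0216 kPa
xᵢ = zᵢP/Pᵢˢᵃᵗ ⇒ x_A = 0.4482·323.0216/374.0 = 0.3871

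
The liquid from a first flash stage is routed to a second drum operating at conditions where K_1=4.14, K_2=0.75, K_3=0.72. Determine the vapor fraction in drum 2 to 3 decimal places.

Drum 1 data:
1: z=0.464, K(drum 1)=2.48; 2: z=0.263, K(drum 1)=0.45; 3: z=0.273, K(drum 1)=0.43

V/F (drum 2) = 0.803

Drum 1:
Material balance + equilibrium reduce to Σ zᵢ(Kᵢ−1)/(1+ψ₁(Kᵢ−1)) = 0.
Feasibility: ΣzᵢKᵢ = 1.386, Σzᵢ/Kᵢ = 1.406 — both > 1, two phases present.
Newton iteration, ψ₁⁰ = 0.7:
  ψ₁ = 0.700: g = -0.1568, g' = -0.701 → ψ₁ = 0.476
  ψ₁ = 0.476: g = -0.0068, g' = -0.663 → ψ₁ = 0.466
Converged at ψ₁ = 0.466.
Drum-1 compositions:
  1: x = 0.275, y = 0.681
  2: x = 0.354, y = 0.159
  3: x = 0.372, y = 0.160
Drum-2 feed = drum-1 liquid: z₂ = (0.2746, 0.3536, 0.3718).
Drum 2:
Material balance + equilibrium reduce to Σ zᵢ(Kᵢ−1)/(1+ψ₂(Kᵢ−1)) = 0.
Feasibility: ΣzᵢKᵢ = 1.670, Σzᵢ/Kᵢ = 1.054 — both > 1, two phases present.
Iterate (Newton) starting at ψ₂ = 0.5:
  ψ₂ = 0.500: g = 0.1134, g' = -0.478 → ψ₂ = 0.737
  ψ₂ = 0.737: g = 0.0206, g' = -0.326 → ψ₂ = 0.800
  ψ₂ = 0.800: g = 0.0008, g' = -0.302 → ψ₂ = 0.803
Converged at ψ₂ = 0.803.
  1: x = 0.078, y = 0.323
  2: x = 0.442, y = 0.332
  3: x = 0.480, y = 0.345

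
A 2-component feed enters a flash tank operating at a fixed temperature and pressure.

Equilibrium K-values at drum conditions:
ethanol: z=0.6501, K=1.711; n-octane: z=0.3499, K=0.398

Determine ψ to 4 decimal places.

Newton–Raphson from ψ = 0.5:
  ψ = 0.5000: g = 0.03965, g' = -0.4384 → ψ = 0.5904
  ψ = 0.5904: g = -0.00125, g' = -0.4683 → ψ = 0.5878
Converged at ψ = 0.5878.

ψ = 0.5878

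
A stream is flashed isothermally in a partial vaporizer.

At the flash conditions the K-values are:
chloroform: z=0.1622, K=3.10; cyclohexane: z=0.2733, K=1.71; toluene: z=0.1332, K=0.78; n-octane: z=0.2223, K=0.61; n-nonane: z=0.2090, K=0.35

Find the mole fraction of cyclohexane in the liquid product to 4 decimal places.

x_cyclohexane = 0.2088

Rachford–Rice: g(ψ) = Σ zᵢ(Kᵢ−1)/(1+ψ(Kᵢ−1)) = 0.
Feasibility: ΣzᵢKᵢ = 1.2828, Σzᵢ/Kᵢ = 1.3445 — both > 1, two phases present.
Iterate (Newton) starting at ψ = 0.3:
  ψ = 0.3000: g = 0.07062, g' = -0.5499 → ψ = 0.4284
  ψ = 0.4284: g = 0.00336, g' = -0.5054 → ψ = 0.4351
Converged at ψ = 0.4351.
Compositions from xᵢ = zᵢ/(1+ψ(Kᵢ−1)), yᵢ = Kᵢxᵢ:
  chloroform: x = 0.0848, y = 0.2627
  cyclohexane: x = 0.2088, y = 0.3570
  toluene: x = 0.1473, y = 0.1149
  n-octane: x = 0.2677, y = 0.1633
  n-nonane: x = 0.2914, y = 0.1020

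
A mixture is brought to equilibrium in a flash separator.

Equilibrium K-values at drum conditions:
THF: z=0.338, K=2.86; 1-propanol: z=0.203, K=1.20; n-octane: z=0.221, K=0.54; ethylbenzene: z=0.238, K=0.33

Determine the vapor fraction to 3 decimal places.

ψ = 0.486

Iterate (Newton) starting at ψ = 0.5:
  ψ = 0.500: g = -0.0092, g' = -0.641 → ψ = 0.486
Converged at ψ = 0.486.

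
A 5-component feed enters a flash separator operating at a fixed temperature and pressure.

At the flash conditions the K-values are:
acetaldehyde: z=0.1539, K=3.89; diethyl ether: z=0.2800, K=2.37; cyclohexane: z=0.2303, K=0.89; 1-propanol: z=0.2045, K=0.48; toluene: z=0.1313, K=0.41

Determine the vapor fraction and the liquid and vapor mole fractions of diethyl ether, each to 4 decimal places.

ψ = 0.7296, x_diethyl ether = 0.1400, y_diethyl ether = 0.3319

Rachford–Rice: g(ψ) = Σ zᵢ(Kᵢ−1)/(1+ψ(Kᵢ−1)) = 0.
g(0) = ΣzᵢKᵢ − 1 = 0.6192 and g(1) = 1 − Σzᵢ/Kᵢ = -0.1628, so a root lies in (0, 1).
Iterate (Newton) starting at ψ = 0.5:
  ψ = 0.5000: g = 0.12917, g' = -0.5962 → ψ = 0.7167
  ψ = 0.7167: g = 0.00715, g' = -0.5511 → ψ = 0.7296
Converged at ψ = 0.7296.
Compositions from xᵢ = zᵢ/(1+ψ(Kᵢ−1)), yᵢ = Kᵢxᵢ:
  acetaldehyde: x = 0.0495, y = 0.1926
  diethyl ether: x = 0.1400, y = 0.3319
  cyclohexane: x = 0.2504, y = 0.2229
  1-propanol: x = 0.3295, y = 0.1582
  toluene: x = 0.2305, y = 0.0945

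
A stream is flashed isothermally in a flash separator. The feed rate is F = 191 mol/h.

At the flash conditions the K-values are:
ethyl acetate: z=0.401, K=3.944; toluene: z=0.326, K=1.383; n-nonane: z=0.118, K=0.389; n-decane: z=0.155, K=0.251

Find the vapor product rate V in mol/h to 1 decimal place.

Newton–Raphson from β = 0.5:
  β = 0.500: g = 0.2929, g' = -0.916 → β = 0.820
  β = 0.820: g = -0.0044, g' = -1.087 → β = 0.816
Converged at β = 0.816.
Then V = β·F = 0.8158·191 = 155.8 mol/h and L = F − V = 35.2 mol/h.

V = 155.8 mol/h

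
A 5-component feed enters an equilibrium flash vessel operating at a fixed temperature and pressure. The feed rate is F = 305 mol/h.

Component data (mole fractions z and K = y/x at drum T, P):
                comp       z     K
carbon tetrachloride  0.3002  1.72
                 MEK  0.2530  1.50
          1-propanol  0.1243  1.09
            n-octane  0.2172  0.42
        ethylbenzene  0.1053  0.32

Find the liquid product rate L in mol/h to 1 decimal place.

L = 164.7 mol/h

Newton–Raphson from V/F = 0.5:
  V/F = 0.5000: g = -0.01509, g' = -0.3823 → V/F = 0.4605
  V/F = 0.4605: g = -0.00025, g' = -0.3697 → V/F = 0.4598
Converged at V/F = 0.4598.
Then V = V/F·F = 0.4598·305 = 140.3 mol/h and L = F − V = 164.7 mol/h.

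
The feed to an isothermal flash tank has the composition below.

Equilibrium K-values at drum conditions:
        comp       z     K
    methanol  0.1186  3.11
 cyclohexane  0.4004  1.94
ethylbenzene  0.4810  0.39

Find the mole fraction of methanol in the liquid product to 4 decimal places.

x_methanol = 0.0620

Rachford–Rice: g(β) = Σ zᵢ(Kᵢ−1)/(1+β(Kᵢ−1)) = 0.
Check two-phase: ΣzᵢKᵢ = 1.3332 > 1 and Σzᵢ/Kᵢ = 1.4779 > 1, so g(0) = 0.3332 > 0 and g(1) = -0.4779 < 0.
Iterate (Newton) starting at β = 0.32:
  β = 0.3200: g = 0.07415, g' = -0.6736 → β = 0.4301
  β = 0.4301: g = 0.00145, g' = -0.6535 → β = 0.4323
Converged at β = 0.4323.
Compositions from xᵢ = zᵢ/(1+β(Kᵢ−1)), yᵢ = Kᵢxᵢ:
  methanol: x = 0.0620, y = 0.1929
  cyclohexane: x = 0.2847, y = 0.5523
  ethylbenzene: x = 0.6533, y = 0.2548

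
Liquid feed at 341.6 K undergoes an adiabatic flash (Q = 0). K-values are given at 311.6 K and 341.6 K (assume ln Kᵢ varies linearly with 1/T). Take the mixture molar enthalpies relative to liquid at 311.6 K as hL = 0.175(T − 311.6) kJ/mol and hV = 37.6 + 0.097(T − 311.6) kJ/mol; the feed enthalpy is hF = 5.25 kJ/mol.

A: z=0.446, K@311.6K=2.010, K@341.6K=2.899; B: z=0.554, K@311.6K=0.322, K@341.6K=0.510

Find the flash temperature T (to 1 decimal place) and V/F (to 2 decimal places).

Adiabatic flash: solve Rachford–Rice at each trial T, then check hF = ψ·hV(T) + (1−ψ)·hL(T).
  T = 311.6 K: K = (2.010, 0.322), RR gives ψ = 0.109, H_out = 4.110 kJ/mol
  T = 341.6 K: K = (2.899, 0.510), RR gives ψ = 0.618, H_out = 27.057 kJ/mol
  T = 326.6 K: K = (2.434, 0.410), RR gives ψ = 0.369, H_out = 16.071 kJ/mol
  T = 319.1 K: K = (2.217, 0.364), RR gives ψ = 0.246, H_out = 10.426 kJ/mol
  T = 315.4 K: K = (2.114, 0.343), RR gives ψ = 0.181, H_out = 7.429 kJ/mol
  T = 313.5 K: K = (2.061, 0.332), RR gives ψ = 0.146, H_out = 5.805 kJ/mol
Linear interpolation between T = 311.6 (H_out = 4.110) and T = 313.5 (H_out = 5.805) on hF = 5.25 gives T ≈ 312.9 K, at which ψ = 0.13.

T = 312.9 K, V/F = 0.13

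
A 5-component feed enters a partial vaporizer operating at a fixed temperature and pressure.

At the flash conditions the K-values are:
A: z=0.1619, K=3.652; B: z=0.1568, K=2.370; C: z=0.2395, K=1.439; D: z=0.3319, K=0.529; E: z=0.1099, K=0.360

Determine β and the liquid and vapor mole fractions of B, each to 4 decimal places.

Rachford–Rice: g(β) = Σ zᵢ(Kᵢ−1)/(1+β(Kᵢ−1)) = 0.
Feasibility: ΣzᵢKᵢ = 1.5227, Σzᵢ/Kᵢ = 1.2096 — both > 1, two phases present.
Iterate (Newton) starting at β = 0.5:
  β = 0.5000: g = 0.09038, g' = -0.5685 → β = 0.6590
  β = 0.6590: g = 0.00239, g' = -0.5493 → β = 0.6633
Converged at β = 0.6633.
Compositions from xᵢ = zᵢ/(1+β(Kᵢ−1)), yᵢ = Kᵢxᵢ:
  A: x = 0.0587, y = 0.2143
  B: x = 0.0821, y = 0.1947
  C: x = 0.1855, y = 0.2669
  D: x = 0.4827, y = 0.2554
  E: x = 0.1910, y = 0.0688

β = 0.6633, x_B = 0.0821, y_B = 0.1947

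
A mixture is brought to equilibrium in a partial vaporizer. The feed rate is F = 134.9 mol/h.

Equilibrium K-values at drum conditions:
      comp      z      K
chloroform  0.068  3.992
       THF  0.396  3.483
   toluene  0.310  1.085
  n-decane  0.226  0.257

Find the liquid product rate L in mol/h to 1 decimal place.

L = 27.0 mol/h

Let β = V/F and solve Σ zᵢ(Kᵢ−1)/(1+β(Kᵢ−1)) = 0.
Feasibility: ΣzᵢKᵢ = 2.045, Σzᵢ/Kᵢ = 1.296 — both > 1, two phases present.
Newton iteration, β⁰ = 0.5:
  β = 0.500: g = 0.2783, g' = -0.902 → β = 0.809
  β = 0.809: g = -0.0096, g' = -1.107 → β = 0.800
Converged at β = 0.800.
Then V = β·F = 0.7999·134.9 = 107.9 mol/h and L = F − V = 27.0 mol/h.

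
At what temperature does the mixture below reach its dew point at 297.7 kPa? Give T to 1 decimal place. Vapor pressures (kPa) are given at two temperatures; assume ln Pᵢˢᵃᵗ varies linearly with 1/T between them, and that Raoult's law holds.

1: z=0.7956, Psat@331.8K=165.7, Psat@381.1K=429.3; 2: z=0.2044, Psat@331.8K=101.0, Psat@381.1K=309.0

Dew-point temperature: Σzᵢ·P/Pᵢˢᵃᵗ(T) = 1. Interpolate ln Pᵢˢᵃᵗ = aᵢ + bᵢ/T.
  T = 331.8 K: ΣzᵢP/Pᵢˢᵃᵗ = 2.0319
  T = 381.1 K: ΣzᵢP/Pᵢˢᵃᵗ = 0.7486
  T = 356.5 K: ΣzᵢP/Pᵢˢᵃᵗ = 1.1895
  T = 368.8 K: ΣzᵢP/Pᵢˢᵃᵗ = 0.9363
  T = 362.6 K: ΣzᵢP/Pᵢˢᵃᵗ = 1.0541
  T = 365.7 K: ΣzᵢP/Pᵢˢᵃᵗ = 0.9929
  T = 364.1 K: ΣzᵢP/Pᵢˢᵃᵗ = 1.0239
Interpolating between 364.1 K and 365.7 K gives T ≈ 365.3 K.

T = 365.3 K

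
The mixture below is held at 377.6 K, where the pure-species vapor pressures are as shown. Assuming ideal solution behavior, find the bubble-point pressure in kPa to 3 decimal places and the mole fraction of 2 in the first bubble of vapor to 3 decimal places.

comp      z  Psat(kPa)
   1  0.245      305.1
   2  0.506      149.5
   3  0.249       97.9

At the bubble point ψ → 0, so ΣzᵢKᵢ = 1 with Kᵢ = Pᵢˢᵃᵗ/P ⇒ P = ΣzᵢPᵢˢᵃᵗ.
P = 0.245·305.1 + 0.506·149.5 + 0.249·97.9 = 174.774 kPa
yᵢ = zᵢPᵢˢᵃᵗ/P ⇒ y_2 = 0.506·149.5/174.774 = 0.433

Pbub = 174.774 kPa, y_2 = 0.433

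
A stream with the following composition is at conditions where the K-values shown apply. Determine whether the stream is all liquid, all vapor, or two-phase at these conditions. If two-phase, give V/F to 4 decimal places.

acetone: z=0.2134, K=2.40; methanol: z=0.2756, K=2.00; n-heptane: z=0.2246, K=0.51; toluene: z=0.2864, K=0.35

two-phase, V/F = 0.3999

ΣzᵢKᵢ = 1.2781; Σzᵢ/Kᵢ = 1.4854.
Both exceed 1, so a two-phase solution exists.
Rachford–Rice: g(ψ) = Σ zᵢ(Kᵢ−1)/(1+ψ(Kᵢ−1)) = 0.
Newton iteration, ψ⁰ = 0.5:
  ψ = 0.5000: g = -0.06208, g' = -0.6274 → ψ = 0.4010
  ψ = 0.4010: g = -0.00072, g' = -0.6169 → ψ = 0.3999
Converged at ψ = 0.3999.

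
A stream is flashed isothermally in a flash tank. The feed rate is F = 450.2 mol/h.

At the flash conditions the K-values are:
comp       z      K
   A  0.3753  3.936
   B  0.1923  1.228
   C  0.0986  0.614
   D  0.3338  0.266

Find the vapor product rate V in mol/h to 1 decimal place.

Material balance + equilibrium reduce to Σ zᵢ(Kᵢ−1)/(1+ψ(Kᵢ−1)) = 0.
Check two-phase: ΣzᵢKᵢ = 1.8627 > 1 and Σzᵢ/Kᵢ = 1.6674 > 1, so g(0) = 0.8627 > 0 and g(1) = -0.6674 < 0.
Iterate (Newton) starting at ψ = 0.5:
  ψ = 0.5000: g = 0.05160, g' = -1.0106 → ψ = 0.5511
Converged at ψ = 0.5511.
Then V = ψ·F = 0.5511·450.2 = 248.1 mol/h and L = F − V = 202.1 mol/h.

V = 248.1 mol/h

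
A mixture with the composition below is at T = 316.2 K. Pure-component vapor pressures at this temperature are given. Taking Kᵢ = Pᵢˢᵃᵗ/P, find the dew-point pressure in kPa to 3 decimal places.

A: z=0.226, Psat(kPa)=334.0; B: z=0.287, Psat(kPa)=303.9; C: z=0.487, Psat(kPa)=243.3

At the dew point ψ → 1, so Σzᵢ/Kᵢ = 1 with Kᵢ = Pᵢˢᵃᵗ/P ⇒ 1/P = Σzᵢ/Pᵢˢᵃᵗ.
1/P = 0.226/334.0 + 0.287/303.9 + 0.487/243.3 = 0.003623 ⇒ P = 276.039 kPa

Pdew = 276.039 kPa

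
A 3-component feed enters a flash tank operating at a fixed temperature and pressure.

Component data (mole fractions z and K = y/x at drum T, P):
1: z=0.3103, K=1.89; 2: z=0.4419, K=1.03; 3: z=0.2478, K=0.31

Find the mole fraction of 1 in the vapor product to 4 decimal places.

Newton–Raphson from ψ = 0.47:
  ψ = 0.4700: g = -0.04525, g' = -0.3810 → ψ = 0.3512
  ψ = 0.3512: g = -0.00215, g' = -0.3486 → ψ = 0.3450
Converged at ψ = 0.3450.
Compositions from xᵢ = zᵢ/(1+ψ(Kᵢ−1)), yᵢ = Kᵢxᵢ:
  1: x = 0.2374, y = 0.4487
  2: x = 0.4374, y = 0.4505
  3: x = 0.3252, y = 0.1008

y_1 = 0.4487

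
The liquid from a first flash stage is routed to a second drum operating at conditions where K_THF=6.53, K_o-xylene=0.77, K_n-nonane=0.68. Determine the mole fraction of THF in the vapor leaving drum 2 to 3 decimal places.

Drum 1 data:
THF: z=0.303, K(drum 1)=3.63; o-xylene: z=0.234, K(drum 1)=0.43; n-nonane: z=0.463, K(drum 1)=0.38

Drum 1:
Rachford–Rice: g(ψ₁) = Σ zᵢ(Kᵢ−1)/(1+ψ₁(Kᵢ−1)) = 0.
Feasibility: ΣzᵢKᵢ = 1.376, Σzᵢ/Kᵢ = 1.846 — both > 1, two phases present.
Newton–Raphson from ψ₁ = 0.5:
  ψ₁ = 0.500: g = -0.2583, g' = -0.914 → ψ₁ = 0.217
  ψ₁ = 0.217: g = 0.0232, g' = -1.186 → ψ₁ = 0.237
Converged at ψ₁ = 0.237.
Drum-1 compositions:
  THF: x = 0.187, y = 0.677
  o-xylene: x = 0.271, y = 0.116
  n-nonane: x = 0.543, y = 0.206
Drum-2 feed = drum-1 liquid: z₂ = (0.1866, 0.2706, 0.5428).
Drum 2:
Newton iteration, ψ₂⁰ = 0.66:
  ψ₂ = 0.660: g = -0.0716, g' = -0.373 → ψ₂ = 0.468
  ψ₂ = 0.468: g = 0.0136, g' = -0.538 → ψ₂ = 0.493
  ψ₂ = 0.493: g = 0.0004, g' = -0.507 → ψ₂ = 0.494
Converged at ψ₂ = 0.494.
  THF: x = 0.050, y = 0.327
  o-xylene: x = 0.305, y = 0.235
  n-nonane: x = 0.645, y = 0.438

y_THF (drum 2) = 0.327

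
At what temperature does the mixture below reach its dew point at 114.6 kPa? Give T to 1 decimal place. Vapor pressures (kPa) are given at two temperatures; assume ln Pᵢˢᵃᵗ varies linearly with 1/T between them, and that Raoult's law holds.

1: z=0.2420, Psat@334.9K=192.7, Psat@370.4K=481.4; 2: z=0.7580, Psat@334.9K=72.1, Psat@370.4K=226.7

Dew-point temperature: Σzᵢ·P/Pᵢˢᵃᵗ(T) = 1. Interpolate ln Pᵢˢᵃᵗ = aᵢ + bᵢ/T.
  T = 334.9 K: ΣzᵢP/Pᵢˢᵃᵗ = 1.3487
  T = 370.4 K: ΣzᵢP/Pᵢˢᵃᵗ = 0.4408
  T = 352.6 K: ΣzᵢP/Pᵢˢᵃᵗ = 0.7503
  T = 343.8 K: ΣzᵢP/Pᵢˢᵃᵗ = 0.9966
  T = 339.4 K: ΣzᵢP/Pᵢˢᵃᵗ = 1.1550
  T = 341.6 K: ΣzᵢP/Pᵢˢᵃᵗ = 1.0724
Interpolating between 341.6 K and 343.8 K gives T ≈ 343.7 K.

T = 343.7 K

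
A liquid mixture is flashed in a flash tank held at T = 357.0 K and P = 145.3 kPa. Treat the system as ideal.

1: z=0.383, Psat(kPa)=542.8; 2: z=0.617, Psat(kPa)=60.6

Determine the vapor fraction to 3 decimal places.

Raoult's law: Kᵢ = Pᵢˢᵃᵗ/P = Pᵢˢᵃᵗ/145.3.
  K_1 = 542.8/145.3 = 3.73572, K_2 = 60.6/145.3 = 0.41707
Material balance + equilibrium reduce to Σ zᵢ(Kᵢ−1)/(1+ψ(Kᵢ−1)) = 0.
Check two-phase: ΣzᵢKᵢ = 1.688 > 1 and Σzᵢ/Kᵢ = 1.582 > 1, so g(0) = 0.688 > 0 and g(1) = -0.582 < 0.
Binary case is linear: z₁(K₁−1)(1+ψ(K₂−1)) + z₂(K₂−1)(1+ψ(K₁−1)) = 0
⇒ ψ = [z₁(K₁−1)+z₂(K₂−1)] / [−(K₁−1)(K₂−1)] = 0.6881/1.5947 = 0.431

ψ = 0.431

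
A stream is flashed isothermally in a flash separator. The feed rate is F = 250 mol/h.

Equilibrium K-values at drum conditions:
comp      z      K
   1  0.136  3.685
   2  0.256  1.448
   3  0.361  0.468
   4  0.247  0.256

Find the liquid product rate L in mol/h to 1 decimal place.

Rachford–Rice: g(V/F) = Σ zᵢ(Kᵢ−1)/(1+V/F(Kᵢ−1)) = 0.
g(0) = ΣzᵢKᵢ − 1 = 0.104 and g(1) = 1 − Σzᵢ/Kᵢ = -0.950, so a root lies in (0, 1).
Newton iteration, V/F⁰ = 0.5:
  V/F = 0.500: g = -0.3047, g' = -0.749 → V/F = 0.093
  V/F = 0.093: g = 0.0025, g' = -0.945 → V/F = 0.096
Converged at V/F = 0.096.
Then V = V/F·F = 0.0960·250 = 24.0 mol/h and L = F − V = 226.0 mol/h.

L = 226.0 mol/h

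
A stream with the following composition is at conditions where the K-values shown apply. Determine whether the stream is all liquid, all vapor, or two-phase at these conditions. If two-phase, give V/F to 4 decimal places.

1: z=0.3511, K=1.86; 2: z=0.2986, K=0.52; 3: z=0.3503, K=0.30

ΣzᵢKᵢ = 0.9134; Σzᵢ/Kᵢ = 1.9307.
Since ΣzᵢKᵢ < 1 the mixture is below its bubble point — single liquid phase.

all liquid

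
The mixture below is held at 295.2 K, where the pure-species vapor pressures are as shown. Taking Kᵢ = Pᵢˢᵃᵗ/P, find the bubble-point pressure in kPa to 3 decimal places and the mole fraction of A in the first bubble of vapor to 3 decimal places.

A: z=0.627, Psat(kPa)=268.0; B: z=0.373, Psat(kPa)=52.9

Pbub = 187.768 kPa, y_A = 0.895

At the bubble point ψ → 0, so ΣzᵢKᵢ = 1 with Kᵢ = Pᵢˢᵃᵗ/P ⇒ P = ΣzᵢPᵢˢᵃᵗ.
P = 0.627·268.0 + 0.373·52.9 = 187.768 kPa
yᵢ = zᵢPᵢˢᵃᵗ/P ⇒ y_A = 0.627·268.0/187.768 = 0.895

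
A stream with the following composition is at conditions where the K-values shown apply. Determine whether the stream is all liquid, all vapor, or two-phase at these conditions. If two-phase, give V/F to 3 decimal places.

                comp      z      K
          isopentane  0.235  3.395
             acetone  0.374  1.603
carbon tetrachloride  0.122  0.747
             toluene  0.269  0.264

two-phase, V/F = 0.607

ΣzᵢKᵢ = 1.559; Σzᵢ/Kᵢ = 1.485.
Both exceed 1, so a two-phase solution exists.
Newton iteration, ψ⁰ = 0.35:
  ψ = 0.350: g = 0.1918, g' = -0.765 → ψ = 0.601
  ψ = 0.601: g = 0.0051, g' = -0.779 → ψ = 0.607
Converged at ψ = 0.607.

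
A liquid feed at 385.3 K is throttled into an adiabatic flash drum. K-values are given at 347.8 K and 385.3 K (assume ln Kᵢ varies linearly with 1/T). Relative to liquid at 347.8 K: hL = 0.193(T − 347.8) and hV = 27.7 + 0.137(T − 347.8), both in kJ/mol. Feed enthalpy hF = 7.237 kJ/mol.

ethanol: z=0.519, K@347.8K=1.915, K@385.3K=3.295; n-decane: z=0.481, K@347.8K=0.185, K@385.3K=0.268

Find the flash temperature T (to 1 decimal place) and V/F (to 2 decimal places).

T = 354.3 K, V/F = 0.22

Adiabatic flash: solve Rachford–Rice at each trial T, then check hF = ψ·hV(T) + (1−ψ)·hL(T).
  T = 347.8 K: K = (1.915, 0.185), RR gives ψ = 0.111, H_out = 3.078 kJ/mol
  T = 385.3 K: K = (3.295, 0.268), RR gives ψ = 0.499, H_out = 20.023 kJ/mol
  T = 366.6 K: K = (2.549, 0.225), RR gives ψ = 0.359, H_out = 13.196 kJ/mol
  T = 357.2 K: K = (2.218, 0.205), RR gives ψ = 0.257, H_out = 8.809 kJ/mol
  T = 352.5 K: K = (2.063, 0.195), RR gives ψ = 0.192, H_out = 6.171 kJ/mol
  T = 354.9 K: K = (2.141, 0.200), RR gives ψ = 0.227, H_out = 7.565 kJ/mol
Linear interpolation between T = 352.5 (H_out = 6.171) and T = 354.9 (H_out = 7.565) on hF = 7.237 gives T ≈ 354.3 K, at which ψ = 0.22.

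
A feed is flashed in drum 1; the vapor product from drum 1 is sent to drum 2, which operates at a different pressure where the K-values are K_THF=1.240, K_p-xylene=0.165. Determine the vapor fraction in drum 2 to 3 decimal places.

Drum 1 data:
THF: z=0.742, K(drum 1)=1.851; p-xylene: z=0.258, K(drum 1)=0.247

Drum 1:
Rachford–Rice: g(ψ₁) = Σ zᵢ(Kᵢ−1)/(1+ψ₁(Kᵢ−1)) = 0.
g(0) = ΣzᵢKᵢ − 1 = 0.437 and g(1) = 1 − Σzᵢ/Kᵢ = -0.445, so a root lies in (0, 1).
Binary case is linear: z₁(K₁−1)(1+ψ₁(K₂−1)) + z₂(K₂−1)(1+ψ₁(K₁−1)) = 0
⇒ ψ₁ = [z₁(K₁−1)+z₂(K₂−1)] / [−(K₁−1)(K₂−1)] = 0.4372/0.6408 = 0.682
Drum-1 compositions:
  THF: x = 0.469, y = 0.869
  p-xylene: x = 0.531, y = 0.131
Drum-2 feed = drum-1 vapor: z₂ = (0.8690, 0.1310).
Drum 2:
Material balance + equilibrium reduce to Σ zᵢ(Kᵢ−1)/(1+ψ₂(Kᵢ−1)) = 0.
g(0) = ΣzᵢKᵢ − 1 = 0.099 and g(1) = 1 − Σzᵢ/Kᵢ = -0.495, so a root lies in (0, 1).
Newton iteration, ψ₂⁰ = 0.61:
  ψ₂ = 0.610: g = -0.0411, g' = -0.418 → ψ₂ = 0.512
  ψ₂ = 0.512: g = -0.0053, g' = -0.318 → ψ₂ = 0.495
Converged at ψ₂ = 0.495.
  THF: x = 0.777, y = 0.963
  p-xylene: x = 0.223, y = 0.037

V/F (drum 2) = 0.495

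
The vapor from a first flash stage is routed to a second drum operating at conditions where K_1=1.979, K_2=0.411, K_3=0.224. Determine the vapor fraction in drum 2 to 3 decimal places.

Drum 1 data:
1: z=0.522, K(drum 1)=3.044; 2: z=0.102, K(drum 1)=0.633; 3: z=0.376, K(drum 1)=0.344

V/F (drum 2) = 0.641

Drum 1:
Let ψ₁ = V/F and solve Σ zᵢ(Kᵢ−1)/(1+ψ₁(Kᵢ−1)) = 0.
Feasibility: ΣzᵢKᵢ = 1.783, Σzᵢ/Kᵢ = 1.426 — both > 1, two phases present.
Iterate (Newton) starting at ψ₁ = 0.5:
  ψ₁ = 0.500: g = 0.1148, g' = -0.912 → ψ₁ = 0.626
  ψ₁ = 0.626: g = 0.0011, g' = -0.909 → ψ₁ = 0.627
Converged at ψ₁ = 0.627.
Drum-1 compositions:
  1: x = 0.229, y = 0.696
  2: x = 0.132, y = 0.084
  3: x = 0.639, y = 0.220
Drum-2 feed = drum-1 vapor: z₂ = (0.6964, 0.0839, 0.2197).
Drum 2:
Material balance + equilibrium reduce to Σ zᵢ(Kᵢ−1)/(1+ψ₂(Kᵢ−1)) = 0.
Check two-phase: ΣzᵢKᵢ = 1.462 > 1 and Σzᵢ/Kᵢ = 1.537 > 1, so g(0) = 0.462 > 0 and g(1) = -0.537 < 0.
Newton iteration, ψ₂⁰ = 0.5:
  ψ₂ = 0.500: g = 0.1091, g' = -0.713 → ψ₂ = 0.653
  ψ₂ = 0.653: g = -0.0101, g' = -0.869 → ψ₂ = 0.641
Converged at ψ₂ = 0.641.
  1: x = 0.428, y = 0.847
  2: x = 0.135, y = 0.055
  3: x = 0.437, y = 0.098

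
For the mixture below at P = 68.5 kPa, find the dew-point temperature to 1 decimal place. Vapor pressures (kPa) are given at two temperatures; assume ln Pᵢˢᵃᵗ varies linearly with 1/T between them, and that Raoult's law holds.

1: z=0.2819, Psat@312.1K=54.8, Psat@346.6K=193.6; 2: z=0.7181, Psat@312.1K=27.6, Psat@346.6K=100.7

T = 331.5 K

Dew-point temperature: Σzᵢ·P/Pᵢˢᵃᵗ(T) = 1. Interpolate ln Pᵢˢᵃᵗ = aᵢ + bᵢ/T.
  T = 312.1 K: ΣzᵢP/Pᵢˢᵃᵗ = 2.1346
  T = 346.6 K: ΣzᵢP/Pᵢˢᵃᵗ = 0.5882
  T = 329.4 K: ΣzᵢP/Pᵢˢᵃᵗ = 1.0813
  T = 338.0 K: ΣzᵢP/Pᵢˢᵃᵗ = 0.7914
  T = 333.7 K: ΣzᵢP/Pᵢˢᵃᵗ = 0.9232
  T = 331.5 K: ΣzᵢP/Pᵢˢᵃᵗ = 1.0005
Interpolating between 331.5 K and 333.7 K gives T ≈ 331.5 K.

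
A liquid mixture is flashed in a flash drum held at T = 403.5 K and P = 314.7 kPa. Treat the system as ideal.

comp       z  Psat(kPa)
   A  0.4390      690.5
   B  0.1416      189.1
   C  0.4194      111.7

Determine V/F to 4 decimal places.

V/F = 0.2786

Raoult's law: Kᵢ = Pᵢˢᵃᵗ/P = Pᵢˢᵃᵗ/314.7.
  K_A = 690.5/314.7 = 2.194153, K_B = 189.1/314.7 = 0.600890, K_C = 111.7/314.7 = 0.354941
Rachford–Rice: g(V/F) = Σ zᵢ(Kᵢ−1)/(1+V/F(Kᵢ−1)) = 0.
Feasibility: ΣzᵢKᵢ = 1.1972, Σzᵢ/Kᵢ = 1.6173 — both > 1, two phases present.
Newton–Raphson from V/F = 0.34:
  V/F = 0.3400: g = -0.03908, g' = -0.6332 → V/F = 0.2783
  V/F = 0.2783: g = 0.00017, g' = -0.6404 → V/F = 0.2786
Converged at V/F = 0.2786.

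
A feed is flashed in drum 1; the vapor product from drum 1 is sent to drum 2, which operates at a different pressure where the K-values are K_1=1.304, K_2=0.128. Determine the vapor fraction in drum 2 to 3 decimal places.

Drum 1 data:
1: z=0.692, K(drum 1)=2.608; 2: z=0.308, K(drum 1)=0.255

Drum 1:
Let ψ₁ = V/F and solve Σ zᵢ(Kᵢ−1)/(1+ψ₁(Kᵢ−1)) = 0.
Check two-phase: ΣzᵢKᵢ = 1.883 > 1 and Σzᵢ/Kᵢ = 1.473 > 1, so g(0) = 0.883 > 0 and g(1) = -0.473 < 0.
Binary case is linear: z₁(K₁−1)(1+ψ₁(K₂−1)) + z₂(K₂−1)(1+ψ₁(K₁−1)) = 0
⇒ ψ₁ = [z₁(K₁−1)+z₂(K₂−1)] / [−(K₁−1)(K₂−1)] = 0.8833/1.1980 = 0.737
Drum-1 compositions:
  1: x = 0.317, y = 0.826
  2: x = 0.683, y = 0.174
Drum-2 feed = drum-1 vapor: z₂ = (0.8257, 0.1743).
Drum 2:
Material balance + equilibrium reduce to Σ zᵢ(Kᵢ−1)/(1+ψ₂(Kᵢ−1)) = 0.
g(0) = ΣzᵢKᵢ − 1 = 0.099 and g(1) = 1 − Σzᵢ/Kᵢ = -0.995, so a root lies in (0, 1).
Binary case is linear: z₁(K₁−1)(1+ψ₂(K₂−1)) + z₂(K₂−1)(1+ψ₂(K₁−1)) = 0
⇒ ψ₂ = [z₁(K₁−1)+z₂(K₂−1)] / [−(K₁−1)(K₂−1)] = 0.0991/0.2651 = 0.374
  1: x = 0.741, y = 0.967
  2: x = 0.259, y = 0.033

V/F (drum 2) = 0.374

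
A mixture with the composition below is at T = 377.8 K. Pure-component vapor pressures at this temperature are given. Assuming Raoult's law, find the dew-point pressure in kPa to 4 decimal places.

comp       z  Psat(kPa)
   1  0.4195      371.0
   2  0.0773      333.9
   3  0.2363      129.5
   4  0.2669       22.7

Pdew = 66.9136 kPa

At the dew point ψ → 1, so Σzᵢ/Kᵢ = 1 with Kᵢ = Pᵢˢᵃᵗ/P ⇒ 1/P = Σzᵢ/Pᵢˢᵃᵗ.
1/P = 0.4195/371.0 + 0.0773/333.9 + 0.2363/129.5 + 0.2669/22.7 = 0.0149447 ⇒ P = 66.9136 kPa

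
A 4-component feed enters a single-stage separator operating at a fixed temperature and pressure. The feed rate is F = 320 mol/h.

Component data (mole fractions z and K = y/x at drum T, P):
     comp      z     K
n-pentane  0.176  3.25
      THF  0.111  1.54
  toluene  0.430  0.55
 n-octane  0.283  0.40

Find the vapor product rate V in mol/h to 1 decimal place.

V = 30.8 mol/h

Newton–Raphson from β = 0.5:
  β = 0.500: g = -0.2587, g' = -0.570 → β = 0.046
  β = 0.046: g = 0.0448, g' = -0.960 → β = 0.093
  β = 0.093: g = 0.0028, g' = -0.848 → β = 0.096
Converged at β = 0.096.
Then V = β·F = 0.0963·320 = 30.8 mol/h and L = F − V = 289.2 mol/h.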